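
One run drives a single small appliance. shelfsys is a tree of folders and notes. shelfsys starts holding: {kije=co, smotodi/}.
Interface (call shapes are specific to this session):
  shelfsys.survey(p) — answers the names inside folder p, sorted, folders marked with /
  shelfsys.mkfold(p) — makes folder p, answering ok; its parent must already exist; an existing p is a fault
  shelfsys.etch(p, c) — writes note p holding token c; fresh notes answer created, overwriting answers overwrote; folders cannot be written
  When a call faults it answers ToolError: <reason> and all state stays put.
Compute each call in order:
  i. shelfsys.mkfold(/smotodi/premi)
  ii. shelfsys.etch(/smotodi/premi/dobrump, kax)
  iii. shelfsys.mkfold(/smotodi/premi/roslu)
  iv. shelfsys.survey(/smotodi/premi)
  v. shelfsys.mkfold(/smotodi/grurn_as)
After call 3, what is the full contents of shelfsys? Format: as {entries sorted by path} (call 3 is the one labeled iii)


Then shelfsys.mkfold with p→/smotodi/premi, giving ok.
Now I run shelfsys.etch with p→/smotodi/premi/dobrump, c→kax, — result: created.
I use shelfsys.mkfold with p→/smotodi/premi/roslu, → ok.
I invoke shelfsys.survey with p→/smotodi/premi, — result: [dobrump, roslu/].
Next I call shelfsys.mkfold with p→/smotodi/grurn_as, → ok.

Answer: {kije=co, smotodi/, smotodi/premi/, smotodi/premi/dobrump=kax, smotodi/premi/roslu/}


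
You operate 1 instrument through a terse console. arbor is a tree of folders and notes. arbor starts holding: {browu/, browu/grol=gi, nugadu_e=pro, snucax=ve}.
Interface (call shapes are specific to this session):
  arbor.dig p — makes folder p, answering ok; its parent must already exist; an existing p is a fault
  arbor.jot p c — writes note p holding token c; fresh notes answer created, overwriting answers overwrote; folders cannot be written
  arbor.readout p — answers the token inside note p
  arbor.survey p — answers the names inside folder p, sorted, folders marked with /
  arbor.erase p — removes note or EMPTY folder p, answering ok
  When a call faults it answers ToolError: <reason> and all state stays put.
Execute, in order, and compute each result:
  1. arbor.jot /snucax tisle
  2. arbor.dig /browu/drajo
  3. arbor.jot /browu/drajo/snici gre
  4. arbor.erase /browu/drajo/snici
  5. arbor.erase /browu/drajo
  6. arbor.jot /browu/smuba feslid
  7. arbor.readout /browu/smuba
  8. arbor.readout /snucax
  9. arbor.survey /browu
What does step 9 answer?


Step: arbor.jot[/snucax; tisle]
Result: overwrote
Step: arbor.dig[/browu/drajo]
Result: ok
Step: arbor.jot[/browu/drajo/snici; gre]
Result: created
Step: arbor.erase[/browu/drajo/snici]
Result: ok
Step: arbor.erase[/browu/drajo]
Result: ok
Step: arbor.jot[/browu/smuba; feslid]
Result: created
Step: arbor.readout[/browu/smuba]
Result: feslid
Step: arbor.readout[/snucax]
Result: tisle
Step: arbor.survey[/browu]
Result: [grol, smuba]

Answer: [grol, smuba]


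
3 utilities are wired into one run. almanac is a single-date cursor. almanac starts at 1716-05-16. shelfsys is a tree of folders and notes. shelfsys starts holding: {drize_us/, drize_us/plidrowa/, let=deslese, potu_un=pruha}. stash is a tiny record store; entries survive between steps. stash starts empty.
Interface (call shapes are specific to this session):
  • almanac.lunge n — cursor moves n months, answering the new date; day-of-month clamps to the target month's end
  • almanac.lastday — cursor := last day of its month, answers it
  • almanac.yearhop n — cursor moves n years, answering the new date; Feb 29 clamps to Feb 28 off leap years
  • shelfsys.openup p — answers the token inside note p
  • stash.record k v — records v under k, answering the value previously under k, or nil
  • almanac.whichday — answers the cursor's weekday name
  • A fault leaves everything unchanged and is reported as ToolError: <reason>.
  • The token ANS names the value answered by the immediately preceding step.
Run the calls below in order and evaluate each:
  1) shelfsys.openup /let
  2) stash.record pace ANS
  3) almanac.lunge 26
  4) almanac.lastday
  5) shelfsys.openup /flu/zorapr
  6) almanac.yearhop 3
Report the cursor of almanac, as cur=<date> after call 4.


Answer: cur=1718-07-31

Derivation:
CALL shelfsys.openup[p=/let]
RET  deslese
CALL stash.record[k=pace; v=ANS]
RET  nil
CALL almanac.lunge[n=26]
RET  1718-07-16
CALL almanac.lastday[]
RET  1718-07-31
CALL shelfsys.openup[p=/flu/zorapr]
RET  ToolError: not found
CALL almanac.yearhop[n=3]
RET  1721-07-31


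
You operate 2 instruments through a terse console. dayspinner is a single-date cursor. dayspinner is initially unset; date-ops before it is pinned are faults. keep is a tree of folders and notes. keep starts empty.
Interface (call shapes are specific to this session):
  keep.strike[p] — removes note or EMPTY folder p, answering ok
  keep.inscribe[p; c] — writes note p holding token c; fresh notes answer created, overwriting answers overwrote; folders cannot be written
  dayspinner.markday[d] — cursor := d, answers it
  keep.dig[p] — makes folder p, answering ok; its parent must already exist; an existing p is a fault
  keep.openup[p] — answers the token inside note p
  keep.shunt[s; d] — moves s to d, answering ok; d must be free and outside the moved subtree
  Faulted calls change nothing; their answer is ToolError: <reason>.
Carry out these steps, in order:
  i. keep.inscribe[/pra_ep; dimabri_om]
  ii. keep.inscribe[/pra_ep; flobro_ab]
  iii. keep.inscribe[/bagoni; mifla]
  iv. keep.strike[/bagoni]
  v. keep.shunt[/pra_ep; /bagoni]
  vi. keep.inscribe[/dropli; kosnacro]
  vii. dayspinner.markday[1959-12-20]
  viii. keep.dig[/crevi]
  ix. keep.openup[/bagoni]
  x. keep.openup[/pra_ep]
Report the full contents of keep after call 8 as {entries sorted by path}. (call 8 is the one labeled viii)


==> keep.inscribe(/pra_ep, dimabri_om)
<== created
==> keep.inscribe(/pra_ep, flobro_ab)
<== overwrote
==> keep.inscribe(/bagoni, mifla)
<== created
==> keep.strike(/bagoni)
<== ok
==> keep.shunt(/pra_ep, /bagoni)
<== ok
==> keep.inscribe(/dropli, kosnacro)
<== created
==> dayspinner.markday(1959-12-20)
<== 1959-12-20
==> keep.dig(/crevi)
<== ok
==> keep.openup(/bagoni)
<== flobro_ab
==> keep.openup(/pra_ep)
<== ToolError: not found

Answer: {bagoni=flobro_ab, crevi/, dropli=kosnacro}


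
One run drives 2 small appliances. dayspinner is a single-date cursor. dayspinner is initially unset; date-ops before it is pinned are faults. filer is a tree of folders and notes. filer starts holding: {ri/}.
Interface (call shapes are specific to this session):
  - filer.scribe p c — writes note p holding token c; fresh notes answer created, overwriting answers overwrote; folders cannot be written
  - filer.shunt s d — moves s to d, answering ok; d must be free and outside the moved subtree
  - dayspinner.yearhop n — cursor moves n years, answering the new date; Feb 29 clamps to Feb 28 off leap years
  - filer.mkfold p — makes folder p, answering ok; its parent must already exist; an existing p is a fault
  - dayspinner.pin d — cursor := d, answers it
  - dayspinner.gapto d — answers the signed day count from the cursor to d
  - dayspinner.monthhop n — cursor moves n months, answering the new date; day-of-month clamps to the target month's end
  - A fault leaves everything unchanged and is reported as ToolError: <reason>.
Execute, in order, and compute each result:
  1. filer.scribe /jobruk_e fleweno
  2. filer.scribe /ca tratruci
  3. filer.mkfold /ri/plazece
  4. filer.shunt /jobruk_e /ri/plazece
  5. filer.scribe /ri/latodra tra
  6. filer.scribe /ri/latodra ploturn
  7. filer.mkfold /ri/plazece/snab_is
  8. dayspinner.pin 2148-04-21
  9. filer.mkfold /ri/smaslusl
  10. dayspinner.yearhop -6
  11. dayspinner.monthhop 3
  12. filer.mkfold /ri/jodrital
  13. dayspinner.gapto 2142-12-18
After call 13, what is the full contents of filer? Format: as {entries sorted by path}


>>> filer.scribe p: /jobruk_e c: fleweno
= created
>>> filer.scribe p: /ca c: tratruci
= created
>>> filer.mkfold p: /ri/plazece
= ok
>>> filer.shunt s: /jobruk_e d: /ri/plazece
= ToolError: exists
>>> filer.scribe p: /ri/latodra c: tra
= created
>>> filer.scribe p: /ri/latodra c: ploturn
= overwrote
>>> filer.mkfold p: /ri/plazece/snab_is
= ok
>>> dayspinner.pin d: 2148-04-21
= 2148-04-21
>>> filer.mkfold p: /ri/smaslusl
= ok
>>> dayspinner.yearhop n: -6
= 2142-04-21
>>> dayspinner.monthhop n: 3
= 2142-07-21
>>> filer.mkfold p: /ri/jodrital
= ok
>>> dayspinner.gapto d: 2142-12-18
= 150

Answer: {ca=tratruci, jobruk_e=fleweno, ri/, ri/jodrital/, ri/latodra=ploturn, ri/plazece/, ri/plazece/snab_is/, ri/smaslusl/}


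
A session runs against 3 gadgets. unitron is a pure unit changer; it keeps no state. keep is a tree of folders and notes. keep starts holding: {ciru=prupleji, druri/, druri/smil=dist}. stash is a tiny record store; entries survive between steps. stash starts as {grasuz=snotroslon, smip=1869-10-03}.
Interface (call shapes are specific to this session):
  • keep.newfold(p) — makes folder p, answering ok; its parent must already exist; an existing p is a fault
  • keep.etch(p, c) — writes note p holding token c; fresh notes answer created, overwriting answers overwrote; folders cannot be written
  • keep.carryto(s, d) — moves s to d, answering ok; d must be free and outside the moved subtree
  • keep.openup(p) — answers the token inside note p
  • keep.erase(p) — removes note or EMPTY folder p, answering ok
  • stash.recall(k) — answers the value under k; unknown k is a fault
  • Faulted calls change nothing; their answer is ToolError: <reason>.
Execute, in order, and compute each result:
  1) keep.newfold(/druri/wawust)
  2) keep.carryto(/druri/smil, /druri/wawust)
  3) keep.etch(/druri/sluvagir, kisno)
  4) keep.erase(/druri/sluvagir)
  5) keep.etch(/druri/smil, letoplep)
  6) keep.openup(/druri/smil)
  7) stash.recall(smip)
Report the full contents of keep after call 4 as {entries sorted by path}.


Answer: {ciru=prupleji, druri/, druri/smil=dist, druri/wawust/}

Derivation:
[in] keep.newfold p: /druri/wawust
  ok
[in] keep.carryto s: /druri/smil d: /druri/wawust
  ToolError: exists
[in] keep.etch p: /druri/sluvagir c: kisno
  created
[in] keep.erase p: /druri/sluvagir
  ok
[in] keep.etch p: /druri/smil c: letoplep
  overwrote
[in] keep.openup p: /druri/smil
  letoplep
[in] stash.recall k: smip
  1869-10-03


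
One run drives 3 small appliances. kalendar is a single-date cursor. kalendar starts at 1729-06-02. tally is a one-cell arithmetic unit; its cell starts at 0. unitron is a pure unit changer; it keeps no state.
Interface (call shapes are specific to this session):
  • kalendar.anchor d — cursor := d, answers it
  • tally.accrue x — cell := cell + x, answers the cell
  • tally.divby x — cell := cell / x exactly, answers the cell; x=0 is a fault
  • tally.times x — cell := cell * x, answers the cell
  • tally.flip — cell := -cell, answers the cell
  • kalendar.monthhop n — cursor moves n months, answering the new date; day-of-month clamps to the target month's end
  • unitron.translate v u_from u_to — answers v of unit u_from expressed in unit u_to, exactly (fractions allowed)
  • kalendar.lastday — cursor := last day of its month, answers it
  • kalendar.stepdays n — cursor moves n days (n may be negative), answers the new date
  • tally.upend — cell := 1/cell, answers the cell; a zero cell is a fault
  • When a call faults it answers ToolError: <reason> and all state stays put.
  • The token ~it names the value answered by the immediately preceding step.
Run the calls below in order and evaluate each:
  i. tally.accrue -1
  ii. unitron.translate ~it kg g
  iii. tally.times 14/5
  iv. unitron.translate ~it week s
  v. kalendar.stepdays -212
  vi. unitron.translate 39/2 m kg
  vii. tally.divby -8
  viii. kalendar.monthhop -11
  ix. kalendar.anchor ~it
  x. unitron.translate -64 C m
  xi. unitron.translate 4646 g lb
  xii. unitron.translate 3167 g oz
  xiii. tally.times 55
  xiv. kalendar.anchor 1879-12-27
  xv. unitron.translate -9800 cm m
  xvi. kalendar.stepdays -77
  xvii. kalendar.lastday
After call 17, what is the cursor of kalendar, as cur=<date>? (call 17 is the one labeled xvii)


Next I call accrue using x: -1, yielding -1.
Calling translate using v: ~it, u_from: kg, u_to: g: -1000.
I try times using x: 14/5: -14/5.
I try translate using v: ~it, u_from: week, u_to: s, yielding -1693440.
I call stepdays using n: -212, and observe 1728-11-02.
I run translate using v: 39/2, u_from: m, u_to: kg, and see ToolError: incompatible units.
I use divby using x: -8, yielding 7/20.
I invoke monthhop using n: -11, which returns 1727-12-02.
Then anchor using d: ~it, → 1727-12-02.
I run translate using v: -64, u_from: C, u_to: m, giving ToolError: incompatible units.
I try translate using v: 4646, u_from: g, u_to: lb, and get 464600000/45359237.
Now I run translate using v: 3167, u_from: g, u_to: oz, and get 5067200000/45359237.
Calling times using x: 55, and get 77/4.
I run anchor using d: 1879-12-27, which returns 1879-12-27.
Then translate using v: -9800, u_from: cm, u_to: m, yielding -98.
Then stepdays using n: -77, and see 1879-10-11.
Invoking lastday(), → 1879-10-31.

Answer: cur=1879-10-31


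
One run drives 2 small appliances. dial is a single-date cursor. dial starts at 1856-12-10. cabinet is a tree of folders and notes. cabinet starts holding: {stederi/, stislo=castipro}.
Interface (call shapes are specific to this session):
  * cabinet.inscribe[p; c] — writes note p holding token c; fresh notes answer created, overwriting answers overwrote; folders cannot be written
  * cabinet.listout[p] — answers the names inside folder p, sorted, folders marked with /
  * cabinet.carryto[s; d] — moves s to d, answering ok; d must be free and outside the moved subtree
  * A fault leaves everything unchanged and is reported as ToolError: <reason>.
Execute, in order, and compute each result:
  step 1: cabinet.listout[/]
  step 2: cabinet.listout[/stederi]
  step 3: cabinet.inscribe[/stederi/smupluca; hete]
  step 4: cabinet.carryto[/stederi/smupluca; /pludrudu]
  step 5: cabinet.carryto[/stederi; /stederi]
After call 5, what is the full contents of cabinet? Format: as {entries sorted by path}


$ cabinet.listout p→/
  [stederi/, stislo]
$ cabinet.listout p→/stederi
  []
$ cabinet.inscribe p→/stederi/smupluca c→hete
  created
$ cabinet.carryto s→/stederi/smupluca d→/pludrudu
  ok
$ cabinet.carryto s→/stederi d→/stederi
  ToolError: exists

Answer: {pludrudu=hete, stederi/, stislo=castipro}


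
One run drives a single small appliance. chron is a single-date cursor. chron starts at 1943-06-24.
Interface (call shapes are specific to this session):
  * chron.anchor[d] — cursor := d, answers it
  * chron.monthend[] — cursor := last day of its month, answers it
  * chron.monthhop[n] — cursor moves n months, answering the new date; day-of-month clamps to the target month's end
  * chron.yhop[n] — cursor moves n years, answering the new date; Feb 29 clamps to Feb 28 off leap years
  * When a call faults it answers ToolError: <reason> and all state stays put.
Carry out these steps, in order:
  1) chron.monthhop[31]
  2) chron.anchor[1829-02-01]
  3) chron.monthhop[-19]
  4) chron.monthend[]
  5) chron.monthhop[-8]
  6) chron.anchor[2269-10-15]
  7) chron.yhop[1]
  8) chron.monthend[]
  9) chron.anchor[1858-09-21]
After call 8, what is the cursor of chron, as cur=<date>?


Answer: cur=2270-10-31

Derivation:
Step: chron.monthhop[31]
Result: 1946-01-24
Step: chron.anchor[1829-02-01]
Result: 1829-02-01
Step: chron.monthhop[-19]
Result: 1827-07-01
Step: chron.monthend[]
Result: 1827-07-31
Step: chron.monthhop[-8]
Result: 1826-11-30
Step: chron.anchor[2269-10-15]
Result: 2269-10-15
Step: chron.yhop[1]
Result: 2270-10-15
Step: chron.monthend[]
Result: 2270-10-31
Step: chron.anchor[1858-09-21]
Result: 1858-09-21


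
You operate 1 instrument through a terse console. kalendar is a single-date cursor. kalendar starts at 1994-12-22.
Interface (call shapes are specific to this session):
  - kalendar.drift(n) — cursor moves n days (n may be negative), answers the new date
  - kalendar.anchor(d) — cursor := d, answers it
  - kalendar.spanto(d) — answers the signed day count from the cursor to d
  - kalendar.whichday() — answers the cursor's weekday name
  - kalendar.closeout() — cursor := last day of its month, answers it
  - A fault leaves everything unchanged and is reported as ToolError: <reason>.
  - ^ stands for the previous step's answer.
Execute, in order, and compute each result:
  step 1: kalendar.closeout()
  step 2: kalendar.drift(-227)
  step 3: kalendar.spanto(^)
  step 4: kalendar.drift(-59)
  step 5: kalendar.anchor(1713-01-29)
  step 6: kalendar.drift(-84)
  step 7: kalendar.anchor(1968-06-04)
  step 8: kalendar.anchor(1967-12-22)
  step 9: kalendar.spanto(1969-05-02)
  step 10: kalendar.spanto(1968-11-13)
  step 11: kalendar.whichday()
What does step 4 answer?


Answer: 1994-03-20

Derivation:
-- 1. kalendar.closeout() ~> 1994-12-31
-- 2. kalendar.drift(-227) ~> 1994-05-18
-- 3. kalendar.spanto(^) ~> 0
-- 4. kalendar.drift(-59) ~> 1994-03-20
-- 5. kalendar.anchor(1713-01-29) ~> 1713-01-29
-- 6. kalendar.drift(-84) ~> 1712-11-06
-- 7. kalendar.anchor(1968-06-04) ~> 1968-06-04
-- 8. kalendar.anchor(1967-12-22) ~> 1967-12-22
-- 9. kalendar.spanto(1969-05-02) ~> 497
-- 10. kalendar.spanto(1968-11-13) ~> 327
-- 11. kalendar.whichday() ~> Friday


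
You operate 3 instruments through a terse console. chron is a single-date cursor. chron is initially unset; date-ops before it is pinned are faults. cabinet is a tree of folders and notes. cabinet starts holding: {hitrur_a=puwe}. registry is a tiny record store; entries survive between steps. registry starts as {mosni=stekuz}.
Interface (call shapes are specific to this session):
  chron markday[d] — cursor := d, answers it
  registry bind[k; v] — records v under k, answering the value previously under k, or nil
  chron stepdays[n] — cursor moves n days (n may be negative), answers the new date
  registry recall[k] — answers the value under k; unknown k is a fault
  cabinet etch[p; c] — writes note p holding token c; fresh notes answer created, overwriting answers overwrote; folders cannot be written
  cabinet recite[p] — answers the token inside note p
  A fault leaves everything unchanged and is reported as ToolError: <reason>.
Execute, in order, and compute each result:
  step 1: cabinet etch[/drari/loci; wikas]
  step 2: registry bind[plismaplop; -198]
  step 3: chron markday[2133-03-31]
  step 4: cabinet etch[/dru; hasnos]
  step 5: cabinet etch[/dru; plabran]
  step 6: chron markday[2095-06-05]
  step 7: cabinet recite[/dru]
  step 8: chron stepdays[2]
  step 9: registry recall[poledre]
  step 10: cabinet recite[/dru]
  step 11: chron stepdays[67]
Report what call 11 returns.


% cabinet etch p=/drari/loci c=wikas
:: ToolError: no parent
% registry bind k=plismaplop v=-198
:: nil
% chron markday d=2133-03-31
:: 2133-03-31
% cabinet etch p=/dru c=hasnos
:: created
% cabinet etch p=/dru c=plabran
:: overwrote
% chron markday d=2095-06-05
:: 2095-06-05
% cabinet recite p=/dru
:: plabran
% chron stepdays n=2
:: 2095-06-07
% registry recall k=poledre
:: ToolError: no such key poledre
% cabinet recite p=/dru
:: plabran
% chron stepdays n=67
:: 2095-08-13

Answer: 2095-08-13


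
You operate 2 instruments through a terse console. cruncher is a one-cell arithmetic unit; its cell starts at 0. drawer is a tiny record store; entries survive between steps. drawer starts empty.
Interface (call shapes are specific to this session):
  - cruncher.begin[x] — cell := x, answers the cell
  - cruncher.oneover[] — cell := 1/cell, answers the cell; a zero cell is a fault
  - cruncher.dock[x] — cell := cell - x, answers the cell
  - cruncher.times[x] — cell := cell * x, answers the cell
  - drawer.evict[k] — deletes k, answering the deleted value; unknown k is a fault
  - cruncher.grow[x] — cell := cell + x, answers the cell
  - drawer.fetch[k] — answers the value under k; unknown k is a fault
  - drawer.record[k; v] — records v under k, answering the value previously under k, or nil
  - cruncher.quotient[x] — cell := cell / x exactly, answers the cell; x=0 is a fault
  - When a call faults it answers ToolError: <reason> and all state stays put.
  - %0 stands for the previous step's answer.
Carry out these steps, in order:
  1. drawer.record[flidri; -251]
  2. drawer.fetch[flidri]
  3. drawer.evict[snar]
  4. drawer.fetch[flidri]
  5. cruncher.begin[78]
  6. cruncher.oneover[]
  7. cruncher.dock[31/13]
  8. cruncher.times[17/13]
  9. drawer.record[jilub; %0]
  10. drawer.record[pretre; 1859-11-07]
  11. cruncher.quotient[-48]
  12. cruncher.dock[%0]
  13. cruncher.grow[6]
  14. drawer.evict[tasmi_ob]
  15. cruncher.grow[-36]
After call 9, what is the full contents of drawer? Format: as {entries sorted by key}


-> drawer.record(k='flidri', v='-251')
<- nil
-> drawer.fetch(k='flidri')
<- -251
-> drawer.evict(k='snar')
<- ToolError: no such key snar
-> drawer.fetch(k='flidri')
<- -251
-> cruncher.begin(x='78')
<- 78
-> cruncher.oneover()
<- 1/78
-> cruncher.dock(x='31/13')
<- -185/78
-> cruncher.times(x='17/13')
<- -3145/1014
-> drawer.record(k='jilub', v='%0')
<- nil
-> drawer.record(k='pretre', v='1859-11-07')
<- nil
-> cruncher.quotient(x='-48')
<- 3145/48672
-> cruncher.dock(x='%0')
<- 0
-> cruncher.grow(x='6')
<- 6
-> drawer.evict(k='tasmi_ob')
<- ToolError: no such key tasmi_ob
-> cruncher.grow(x='-36')
<- -30

Answer: {flidri=-251, jilub=-3145/1014}


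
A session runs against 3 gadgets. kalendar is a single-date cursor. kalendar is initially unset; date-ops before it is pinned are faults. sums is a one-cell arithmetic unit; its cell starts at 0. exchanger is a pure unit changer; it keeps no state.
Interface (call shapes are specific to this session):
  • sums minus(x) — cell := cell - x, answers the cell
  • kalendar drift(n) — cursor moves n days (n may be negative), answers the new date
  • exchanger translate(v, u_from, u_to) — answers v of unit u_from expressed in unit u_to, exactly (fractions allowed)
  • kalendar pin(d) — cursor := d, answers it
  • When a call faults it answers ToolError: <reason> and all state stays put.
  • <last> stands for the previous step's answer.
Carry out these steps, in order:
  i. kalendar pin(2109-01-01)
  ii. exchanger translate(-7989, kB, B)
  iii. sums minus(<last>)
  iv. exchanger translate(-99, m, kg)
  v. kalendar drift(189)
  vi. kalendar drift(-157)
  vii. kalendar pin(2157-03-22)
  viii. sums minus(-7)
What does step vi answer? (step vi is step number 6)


Answer: 2109-02-02

Derivation:
# kalendar pin(d: 2109-01-01) => 2109-01-01
# exchanger translate(v: -7989, u_from: kB, u_to: B) => -7989000
# sums minus(x: <last>) => 7989000
# exchanger translate(v: -99, u_from: m, u_to: kg) => ToolError: incompatible units
# kalendar drift(n: 189) => 2109-07-09
# kalendar drift(n: -157) => 2109-02-02
# kalendar pin(d: 2157-03-22) => 2157-03-22
# sums minus(x: -7) => 7989007


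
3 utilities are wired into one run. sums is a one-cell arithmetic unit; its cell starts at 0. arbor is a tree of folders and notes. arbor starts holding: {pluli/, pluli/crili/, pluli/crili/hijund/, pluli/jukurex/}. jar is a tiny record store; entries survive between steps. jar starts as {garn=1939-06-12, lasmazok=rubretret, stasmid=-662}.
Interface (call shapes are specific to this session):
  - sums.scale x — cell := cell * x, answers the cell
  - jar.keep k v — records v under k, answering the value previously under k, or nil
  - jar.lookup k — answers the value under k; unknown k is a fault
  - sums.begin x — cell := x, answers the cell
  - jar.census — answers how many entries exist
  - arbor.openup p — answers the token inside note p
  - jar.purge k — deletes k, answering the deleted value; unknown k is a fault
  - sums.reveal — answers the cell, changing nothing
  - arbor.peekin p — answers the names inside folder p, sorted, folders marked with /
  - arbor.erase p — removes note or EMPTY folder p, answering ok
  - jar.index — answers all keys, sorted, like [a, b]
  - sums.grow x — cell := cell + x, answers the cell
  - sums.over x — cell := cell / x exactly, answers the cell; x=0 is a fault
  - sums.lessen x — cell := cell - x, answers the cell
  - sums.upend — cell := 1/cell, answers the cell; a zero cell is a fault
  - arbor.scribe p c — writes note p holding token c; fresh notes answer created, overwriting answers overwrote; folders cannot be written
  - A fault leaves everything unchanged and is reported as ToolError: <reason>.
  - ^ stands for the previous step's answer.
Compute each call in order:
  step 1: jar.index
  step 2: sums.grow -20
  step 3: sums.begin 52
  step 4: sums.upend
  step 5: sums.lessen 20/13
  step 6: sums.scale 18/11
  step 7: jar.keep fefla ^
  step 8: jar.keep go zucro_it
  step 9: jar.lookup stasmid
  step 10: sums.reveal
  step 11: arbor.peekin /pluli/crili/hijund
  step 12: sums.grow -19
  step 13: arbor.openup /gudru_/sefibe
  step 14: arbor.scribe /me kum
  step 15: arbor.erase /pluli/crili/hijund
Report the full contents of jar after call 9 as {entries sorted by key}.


Answer: {fefla=-711/286, garn=1939-06-12, go=zucro_it, lasmazok=rubretret, stasmid=-662}

Derivation:
% jar.index
  [garn, lasmazok, stasmid]
% sums.grow x=-20
  -20
% sums.begin x=52
  52
% sums.upend
  1/52
% sums.lessen x=20/13
  -79/52
% sums.scale x=18/11
  -711/286
% jar.keep k=fefla v=^
  nil
% jar.keep k=go v=zucro_it
  nil
% jar.lookup k=stasmid
  -662
% sums.reveal
  -711/286
% arbor.peekin p=/pluli/crili/hijund
  []
% sums.grow x=-19
  -6145/286
% arbor.openup p=/gudru_/sefibe
  ToolError: not found
% arbor.scribe p=/me c=kum
  created
% arbor.erase p=/pluli/crili/hijund
  ok


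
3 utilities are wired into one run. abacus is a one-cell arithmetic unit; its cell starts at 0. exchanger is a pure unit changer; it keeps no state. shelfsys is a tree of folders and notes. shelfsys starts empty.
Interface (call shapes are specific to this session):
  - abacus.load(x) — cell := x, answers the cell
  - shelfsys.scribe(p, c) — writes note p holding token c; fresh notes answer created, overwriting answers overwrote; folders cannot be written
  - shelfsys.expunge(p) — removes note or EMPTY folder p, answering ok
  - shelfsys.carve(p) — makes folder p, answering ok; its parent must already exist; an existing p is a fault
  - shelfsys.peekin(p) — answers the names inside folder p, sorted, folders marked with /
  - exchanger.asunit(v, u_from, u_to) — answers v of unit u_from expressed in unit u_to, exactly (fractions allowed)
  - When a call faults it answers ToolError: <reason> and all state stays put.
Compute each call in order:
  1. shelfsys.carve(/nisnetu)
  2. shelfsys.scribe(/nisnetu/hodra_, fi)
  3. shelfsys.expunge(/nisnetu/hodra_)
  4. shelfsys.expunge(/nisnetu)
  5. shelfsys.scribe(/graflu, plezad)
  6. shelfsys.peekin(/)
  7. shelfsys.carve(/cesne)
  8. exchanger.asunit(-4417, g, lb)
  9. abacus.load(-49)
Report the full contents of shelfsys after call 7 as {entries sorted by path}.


>>> shelfsys.carve /nisnetu
:: ok
>>> shelfsys.scribe /nisnetu/hodra_ fi
:: created
>>> shelfsys.expunge /nisnetu/hodra_
:: ok
>>> shelfsys.expunge /nisnetu
:: ok
>>> shelfsys.scribe /graflu plezad
:: created
>>> shelfsys.peekin /
:: [graflu]
>>> shelfsys.carve /cesne
:: ok
>>> exchanger.asunit -4417 g lb
:: -63100000/6479891
>>> abacus.load -49
:: -49

Answer: {cesne/, graflu=plezad}


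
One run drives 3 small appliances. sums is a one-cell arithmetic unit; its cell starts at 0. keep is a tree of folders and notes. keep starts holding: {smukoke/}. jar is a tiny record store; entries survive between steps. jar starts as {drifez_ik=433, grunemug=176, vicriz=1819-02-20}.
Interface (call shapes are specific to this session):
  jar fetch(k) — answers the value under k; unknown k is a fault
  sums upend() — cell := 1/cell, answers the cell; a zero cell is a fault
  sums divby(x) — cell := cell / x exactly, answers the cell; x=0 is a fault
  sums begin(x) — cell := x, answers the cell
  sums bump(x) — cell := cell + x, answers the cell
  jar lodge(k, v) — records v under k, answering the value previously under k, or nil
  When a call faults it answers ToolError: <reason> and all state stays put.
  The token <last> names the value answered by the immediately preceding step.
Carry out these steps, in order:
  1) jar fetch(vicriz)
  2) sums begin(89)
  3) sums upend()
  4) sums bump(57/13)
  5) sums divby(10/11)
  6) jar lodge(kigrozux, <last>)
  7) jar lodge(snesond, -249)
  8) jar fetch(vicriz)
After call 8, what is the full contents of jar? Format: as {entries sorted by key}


$ jar fetch k=vicriz
[out] 1819-02-20
$ sums begin x=89
[out] 89
$ sums upend
[out] 1/89
$ sums bump x=57/13
[out] 5086/1157
$ sums divby x=10/11
[out] 27973/5785
$ jar lodge k=kigrozux v=<last>
[out] nil
$ jar lodge k=snesond v=-249
[out] nil
$ jar fetch k=vicriz
[out] 1819-02-20

Answer: {drifez_ik=433, grunemug=176, kigrozux=27973/5785, snesond=-249, vicriz=1819-02-20}


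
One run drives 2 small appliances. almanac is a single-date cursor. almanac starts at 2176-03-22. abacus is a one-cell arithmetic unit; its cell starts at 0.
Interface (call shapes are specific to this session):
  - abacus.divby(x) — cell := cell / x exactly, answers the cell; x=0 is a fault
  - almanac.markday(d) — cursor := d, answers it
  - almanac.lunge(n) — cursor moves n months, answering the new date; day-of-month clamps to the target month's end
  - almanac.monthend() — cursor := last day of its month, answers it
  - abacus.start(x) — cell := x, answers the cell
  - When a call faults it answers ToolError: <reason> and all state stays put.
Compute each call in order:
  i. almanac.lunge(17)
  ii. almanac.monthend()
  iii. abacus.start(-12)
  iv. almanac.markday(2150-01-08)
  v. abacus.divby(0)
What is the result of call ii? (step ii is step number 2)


Answer: 2177-08-31

Derivation:
# almanac.lunge(n=17) -> 2177-08-22
# almanac.monthend() -> 2177-08-31
# abacus.start(x=-12) -> -12
# almanac.markday(d=2150-01-08) -> 2150-01-08
# abacus.divby(x=0) -> ToolError: division by zero


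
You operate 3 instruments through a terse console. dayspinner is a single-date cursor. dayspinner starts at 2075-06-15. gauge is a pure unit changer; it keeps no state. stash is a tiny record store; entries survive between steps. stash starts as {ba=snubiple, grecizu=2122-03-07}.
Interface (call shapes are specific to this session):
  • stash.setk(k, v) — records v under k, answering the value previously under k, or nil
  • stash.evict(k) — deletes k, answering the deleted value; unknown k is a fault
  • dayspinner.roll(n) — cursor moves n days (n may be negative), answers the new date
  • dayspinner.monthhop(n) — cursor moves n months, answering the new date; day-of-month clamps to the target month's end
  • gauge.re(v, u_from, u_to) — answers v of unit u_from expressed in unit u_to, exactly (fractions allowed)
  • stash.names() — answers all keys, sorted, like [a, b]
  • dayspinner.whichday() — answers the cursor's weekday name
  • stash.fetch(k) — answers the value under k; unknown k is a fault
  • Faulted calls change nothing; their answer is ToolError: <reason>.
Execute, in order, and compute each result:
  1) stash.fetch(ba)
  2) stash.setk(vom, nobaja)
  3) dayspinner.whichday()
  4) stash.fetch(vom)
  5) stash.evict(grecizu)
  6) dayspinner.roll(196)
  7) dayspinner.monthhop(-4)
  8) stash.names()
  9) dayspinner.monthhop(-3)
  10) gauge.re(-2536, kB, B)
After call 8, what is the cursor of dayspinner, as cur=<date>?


Act: stash.fetch[k=ba]
Obs: snubiple
Act: stash.setk[k=vom; v=nobaja]
Obs: nil
Act: dayspinner.whichday[]
Obs: Saturday
Act: stash.fetch[k=vom]
Obs: nobaja
Act: stash.evict[k=grecizu]
Obs: 2122-03-07
Act: dayspinner.roll[n=196]
Obs: 2075-12-28
Act: dayspinner.monthhop[n=-4]
Obs: 2075-08-28
Act: stash.names[]
Obs: [ba, vom]
Act: dayspinner.monthhop[n=-3]
Obs: 2075-05-28
Act: gauge.re[v=-2536; u_from=kB; u_to=B]
Obs: -2536000

Answer: cur=2075-08-28


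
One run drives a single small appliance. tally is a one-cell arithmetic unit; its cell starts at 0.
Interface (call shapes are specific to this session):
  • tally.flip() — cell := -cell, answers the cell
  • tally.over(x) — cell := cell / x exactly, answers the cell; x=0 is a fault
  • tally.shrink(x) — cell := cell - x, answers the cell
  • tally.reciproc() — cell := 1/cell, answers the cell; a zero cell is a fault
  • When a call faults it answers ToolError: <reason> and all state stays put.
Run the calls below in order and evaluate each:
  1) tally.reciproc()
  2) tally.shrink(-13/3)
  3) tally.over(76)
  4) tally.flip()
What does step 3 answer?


Answer: 13/228

Derivation:
-> tally.reciproc()
<- ToolError: reciprocal of zero
-> tally.shrink(x: -13/3)
<- 13/3
-> tally.over(x: 76)
<- 13/228
-> tally.flip()
<- -13/228


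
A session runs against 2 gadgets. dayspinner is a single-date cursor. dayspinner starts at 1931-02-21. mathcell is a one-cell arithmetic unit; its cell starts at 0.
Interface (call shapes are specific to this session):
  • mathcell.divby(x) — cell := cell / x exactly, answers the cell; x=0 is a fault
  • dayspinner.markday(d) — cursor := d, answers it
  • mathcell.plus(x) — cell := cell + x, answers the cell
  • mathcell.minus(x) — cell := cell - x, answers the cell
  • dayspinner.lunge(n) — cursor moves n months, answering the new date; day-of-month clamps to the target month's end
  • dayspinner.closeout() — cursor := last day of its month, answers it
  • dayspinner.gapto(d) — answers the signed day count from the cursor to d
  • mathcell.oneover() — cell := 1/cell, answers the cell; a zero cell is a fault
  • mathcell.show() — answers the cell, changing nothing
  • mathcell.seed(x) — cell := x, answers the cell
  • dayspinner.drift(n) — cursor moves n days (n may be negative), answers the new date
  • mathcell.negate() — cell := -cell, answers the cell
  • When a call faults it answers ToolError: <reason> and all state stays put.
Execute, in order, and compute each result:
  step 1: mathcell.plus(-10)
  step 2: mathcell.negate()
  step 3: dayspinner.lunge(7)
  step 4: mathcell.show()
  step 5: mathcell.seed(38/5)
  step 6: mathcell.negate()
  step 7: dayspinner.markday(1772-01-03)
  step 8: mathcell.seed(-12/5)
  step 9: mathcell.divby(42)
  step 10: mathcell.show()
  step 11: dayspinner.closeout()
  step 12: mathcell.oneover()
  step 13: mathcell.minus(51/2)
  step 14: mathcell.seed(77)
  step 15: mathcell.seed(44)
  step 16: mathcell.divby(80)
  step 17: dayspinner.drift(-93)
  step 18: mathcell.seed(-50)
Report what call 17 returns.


I run plus using x→-10, and get -10.
I use negate, giving 10.
I invoke lunge using n→7, yielding 1931-09-21.
I run show, and get 10.
I call seed using x→38/5, and observe 38/5.
Using negate(): -38/5.
Now I run markday using d→1772-01-03, → 1772-01-03.
Now I run seed using x→-12/5, and observe -12/5.
Next I call divby using x→42, yielding -2/35.
Invoking show, giving -2/35.
I try closeout(), and get 1772-01-31.
Next I call oneover, — result: -35/2.
I run minus using x→51/2, and observe -43.
I try seed using x→77, yielding 77.
Using seed using x→44, giving 44.
I call divby using x→80, and see 11/20.
Using drift using n→-93, which returns 1771-10-30.
I run seed using x→-50, and get -50.

Answer: 1771-10-30


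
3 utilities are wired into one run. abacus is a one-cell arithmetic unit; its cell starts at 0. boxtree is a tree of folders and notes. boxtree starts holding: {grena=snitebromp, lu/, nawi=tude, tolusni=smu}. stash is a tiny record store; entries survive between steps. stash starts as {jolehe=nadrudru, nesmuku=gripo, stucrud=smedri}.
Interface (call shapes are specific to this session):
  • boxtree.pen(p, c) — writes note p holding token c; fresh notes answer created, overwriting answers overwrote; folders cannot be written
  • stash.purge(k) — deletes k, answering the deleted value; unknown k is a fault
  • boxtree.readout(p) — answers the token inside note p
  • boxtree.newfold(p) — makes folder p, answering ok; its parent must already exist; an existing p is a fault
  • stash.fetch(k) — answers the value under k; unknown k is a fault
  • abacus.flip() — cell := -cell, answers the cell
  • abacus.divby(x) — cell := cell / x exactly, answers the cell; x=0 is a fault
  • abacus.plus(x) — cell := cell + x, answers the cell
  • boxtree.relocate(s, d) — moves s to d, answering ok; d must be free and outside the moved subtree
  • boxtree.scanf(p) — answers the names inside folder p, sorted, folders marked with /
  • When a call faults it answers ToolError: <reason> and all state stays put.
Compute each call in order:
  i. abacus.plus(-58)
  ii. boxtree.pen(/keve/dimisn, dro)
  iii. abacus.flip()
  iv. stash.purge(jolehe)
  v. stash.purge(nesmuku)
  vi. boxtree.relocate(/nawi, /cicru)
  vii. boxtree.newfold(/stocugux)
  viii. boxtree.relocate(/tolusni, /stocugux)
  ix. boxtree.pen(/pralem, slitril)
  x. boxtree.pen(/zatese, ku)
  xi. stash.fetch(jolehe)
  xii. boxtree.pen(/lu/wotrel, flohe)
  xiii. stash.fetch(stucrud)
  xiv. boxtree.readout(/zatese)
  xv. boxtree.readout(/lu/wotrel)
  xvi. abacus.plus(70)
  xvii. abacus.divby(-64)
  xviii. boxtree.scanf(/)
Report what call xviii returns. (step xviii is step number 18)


> plus x=-58
= -58
> pen p=/keve/dimisn c=dro
= ToolError: no parent
> flip
= 58
> purge k=jolehe
= nadrudru
> purge k=nesmuku
= gripo
> relocate s=/nawi d=/cicru
= ok
> newfold p=/stocugux
= ok
> relocate s=/tolusni d=/stocugux
= ToolError: exists
> pen p=/pralem c=slitril
= created
> pen p=/zatese c=ku
= created
> fetch k=jolehe
= ToolError: no such key jolehe
> pen p=/lu/wotrel c=flohe
= created
> fetch k=stucrud
= smedri
> readout p=/zatese
= ku
> readout p=/lu/wotrel
= flohe
> plus x=70
= 128
> divby x=-64
= -2
> scanf p=/
= [cicru, grena, lu/, pralem, stocugux/, tolusni, zatese]

Answer: [cicru, grena, lu/, pralem, stocugux/, tolusni, zatese]


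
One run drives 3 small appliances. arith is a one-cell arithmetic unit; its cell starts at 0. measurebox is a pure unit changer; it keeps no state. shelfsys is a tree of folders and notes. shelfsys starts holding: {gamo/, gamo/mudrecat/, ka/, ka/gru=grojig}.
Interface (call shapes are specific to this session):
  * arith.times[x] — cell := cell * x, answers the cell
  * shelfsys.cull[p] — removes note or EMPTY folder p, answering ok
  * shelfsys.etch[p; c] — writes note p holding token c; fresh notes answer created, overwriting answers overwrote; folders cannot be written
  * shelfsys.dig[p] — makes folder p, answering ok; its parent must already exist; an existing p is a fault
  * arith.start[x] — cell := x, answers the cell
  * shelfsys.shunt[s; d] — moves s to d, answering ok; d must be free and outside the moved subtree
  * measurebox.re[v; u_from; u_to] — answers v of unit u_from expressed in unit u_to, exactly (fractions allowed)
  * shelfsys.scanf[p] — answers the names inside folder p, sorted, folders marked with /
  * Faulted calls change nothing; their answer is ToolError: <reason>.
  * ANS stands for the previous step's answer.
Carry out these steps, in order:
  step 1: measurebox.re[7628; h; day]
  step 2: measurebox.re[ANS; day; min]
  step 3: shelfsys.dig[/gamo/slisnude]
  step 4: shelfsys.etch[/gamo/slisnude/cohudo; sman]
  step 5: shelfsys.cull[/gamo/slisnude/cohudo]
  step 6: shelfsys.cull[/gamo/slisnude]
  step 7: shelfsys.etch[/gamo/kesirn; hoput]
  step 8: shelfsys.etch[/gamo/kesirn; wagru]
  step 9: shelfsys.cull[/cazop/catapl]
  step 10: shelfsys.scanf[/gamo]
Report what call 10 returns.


Answer: [kesirn, mudrecat/]

Derivation:
! 1. measurebox.re(v: 7628, u_from: h, u_to: day) -> 1907/6
! 2. measurebox.re(v: ANS, u_from: day, u_to: min) -> 457680
! 3. shelfsys.dig(p: /gamo/slisnude) -> ok
! 4. shelfsys.etch(p: /gamo/slisnude/cohudo, c: sman) -> created
! 5. shelfsys.cull(p: /gamo/slisnude/cohudo) -> ok
! 6. shelfsys.cull(p: /gamo/slisnude) -> ok
! 7. shelfsys.etch(p: /gamo/kesirn, c: hoput) -> created
! 8. shelfsys.etch(p: /gamo/kesirn, c: wagru) -> overwrote
! 9. shelfsys.cull(p: /cazop/catapl) -> ToolError: not found
! 10. shelfsys.scanf(p: /gamo) -> [kesirn, mudrecat/]
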